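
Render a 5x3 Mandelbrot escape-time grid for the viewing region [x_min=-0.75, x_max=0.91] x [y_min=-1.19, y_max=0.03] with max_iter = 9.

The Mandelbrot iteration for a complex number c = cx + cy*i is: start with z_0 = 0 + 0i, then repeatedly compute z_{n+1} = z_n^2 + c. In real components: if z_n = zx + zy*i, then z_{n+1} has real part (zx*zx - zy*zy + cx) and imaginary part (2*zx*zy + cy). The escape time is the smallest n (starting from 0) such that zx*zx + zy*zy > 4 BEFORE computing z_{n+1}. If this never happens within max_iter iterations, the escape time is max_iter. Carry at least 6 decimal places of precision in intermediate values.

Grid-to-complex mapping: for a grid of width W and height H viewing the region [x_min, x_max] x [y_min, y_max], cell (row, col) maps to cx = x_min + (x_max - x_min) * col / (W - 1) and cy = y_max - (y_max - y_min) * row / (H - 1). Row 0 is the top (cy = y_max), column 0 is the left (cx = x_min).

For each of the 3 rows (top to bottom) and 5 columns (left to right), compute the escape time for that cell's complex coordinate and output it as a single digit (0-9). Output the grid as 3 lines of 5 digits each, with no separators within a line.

(row=0, col=0): c = -0.7500 + 0.0300i → escape time 9
(row=0, col=1): c = -0.3350 + 0.0300i → escape time 9
(row=0, col=2): c = 0.0800 + 0.0300i → escape time 9
(row=0, col=3): c = 0.4950 + 0.0300i → escape time 5
(row=0, col=4): c = 0.9100 + 0.0300i → escape time 3
(row=1, col=0): c = -0.7500 + -0.5800i → escape time 6
(row=1, col=1): c = -0.3350 + -0.5800i → escape time 9
(row=1, col=2): c = 0.0800 + -0.5800i → escape time 9
(row=1, col=3): c = 0.4950 + -0.5800i → escape time 5
(row=1, col=4): c = 0.9100 + -0.5800i → escape time 2
(row=2, col=0): c = -0.7500 + -1.1900i → escape time 3
(row=2, col=1): c = -0.3350 + -1.1900i → escape time 3
(row=2, col=2): c = 0.0800 + -1.1900i → escape time 3
(row=2, col=3): c = 0.4950 + -1.1900i → escape time 2
(row=2, col=4): c = 0.9100 + -1.1900i → escape time 2

Answer: 99953
69952
33322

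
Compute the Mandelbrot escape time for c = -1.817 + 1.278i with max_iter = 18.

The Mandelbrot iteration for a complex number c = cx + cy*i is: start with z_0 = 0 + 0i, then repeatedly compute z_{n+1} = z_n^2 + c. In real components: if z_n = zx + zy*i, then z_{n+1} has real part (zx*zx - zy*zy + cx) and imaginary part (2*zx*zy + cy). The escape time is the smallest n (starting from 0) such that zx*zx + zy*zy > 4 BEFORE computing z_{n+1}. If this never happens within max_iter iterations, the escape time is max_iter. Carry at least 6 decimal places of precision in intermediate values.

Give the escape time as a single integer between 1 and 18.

z_0 = 0 + 0i, c = -1.8170 + 1.2780i
Iter 1: z = -1.8170 + 1.2780i, |z|^2 = 4.9348
Escaped at iteration 1

Answer: 1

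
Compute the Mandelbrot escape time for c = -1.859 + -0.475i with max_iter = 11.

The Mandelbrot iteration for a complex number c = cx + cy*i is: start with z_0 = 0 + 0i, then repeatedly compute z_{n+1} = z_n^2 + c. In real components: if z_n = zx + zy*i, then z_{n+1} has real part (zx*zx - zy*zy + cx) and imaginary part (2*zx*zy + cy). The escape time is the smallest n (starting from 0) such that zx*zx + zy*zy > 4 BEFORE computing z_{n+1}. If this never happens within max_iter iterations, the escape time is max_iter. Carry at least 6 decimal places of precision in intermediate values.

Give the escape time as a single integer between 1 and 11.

Answer: 3

Derivation:
z_0 = 0 + 0i, c = -1.8590 + -0.4750i
Iter 1: z = -1.8590 + -0.4750i, |z|^2 = 3.6815
Iter 2: z = 1.3713 + 1.2910i, |z|^2 = 3.5472
Iter 3: z = -1.6455 + 3.0657i, |z|^2 = 12.1062
Escaped at iteration 3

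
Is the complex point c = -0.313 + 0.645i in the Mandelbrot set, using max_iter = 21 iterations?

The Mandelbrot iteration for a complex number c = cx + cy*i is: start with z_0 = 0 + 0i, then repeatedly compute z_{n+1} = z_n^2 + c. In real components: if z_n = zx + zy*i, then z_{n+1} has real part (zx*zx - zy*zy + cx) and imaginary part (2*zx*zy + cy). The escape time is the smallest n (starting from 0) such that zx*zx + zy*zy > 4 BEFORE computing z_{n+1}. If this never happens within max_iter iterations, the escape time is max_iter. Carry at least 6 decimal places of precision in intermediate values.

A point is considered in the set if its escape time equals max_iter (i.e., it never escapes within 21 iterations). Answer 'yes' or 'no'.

Answer: yes

Derivation:
z_0 = 0 + 0i, c = -0.3130 + 0.6450i
Iter 1: z = -0.3130 + 0.6450i, |z|^2 = 0.5140
Iter 2: z = -0.6311 + 0.2412i, |z|^2 = 0.4564
Iter 3: z = 0.0270 + 0.3405i, |z|^2 = 0.1167
Iter 4: z = -0.4282 + 0.6634i, |z|^2 = 0.6235
Iter 5: z = -0.5697 + 0.0768i, |z|^2 = 0.3305
Iter 6: z = 0.0057 + 0.5575i, |z|^2 = 0.3108
Iter 7: z = -0.6238 + 0.6514i, |z|^2 = 0.8133
Iter 8: z = -0.3482 + -0.1676i, |z|^2 = 0.1493
Iter 9: z = -0.2198 + 0.7617i, |z|^2 = 0.6285
Iter 10: z = -0.8448 + 0.3101i, |z|^2 = 0.8099
Iter 11: z = 0.3046 + 0.1211i, |z|^2 = 0.1074
Iter 12: z = -0.2349 + 0.7187i, |z|^2 = 0.5718
Iter 13: z = -0.7744 + 0.3074i, |z|^2 = 0.6942
Iter 14: z = 0.1923 + 0.1689i, |z|^2 = 0.0655
Iter 15: z = -0.3046 + 0.7099i, |z|^2 = 0.5968
Iter 16: z = -0.7243 + 0.2126i, |z|^2 = 0.5697
Iter 17: z = 0.1664 + 0.3371i, |z|^2 = 0.1413
Iter 18: z = -0.3990 + 0.7572i, |z|^2 = 0.7325
Iter 19: z = -0.7272 + 0.0408i, |z|^2 = 0.5304
Iter 20: z = 0.2141 + 0.5856i, |z|^2 = 0.3888
Did not escape in 21 iterations → in set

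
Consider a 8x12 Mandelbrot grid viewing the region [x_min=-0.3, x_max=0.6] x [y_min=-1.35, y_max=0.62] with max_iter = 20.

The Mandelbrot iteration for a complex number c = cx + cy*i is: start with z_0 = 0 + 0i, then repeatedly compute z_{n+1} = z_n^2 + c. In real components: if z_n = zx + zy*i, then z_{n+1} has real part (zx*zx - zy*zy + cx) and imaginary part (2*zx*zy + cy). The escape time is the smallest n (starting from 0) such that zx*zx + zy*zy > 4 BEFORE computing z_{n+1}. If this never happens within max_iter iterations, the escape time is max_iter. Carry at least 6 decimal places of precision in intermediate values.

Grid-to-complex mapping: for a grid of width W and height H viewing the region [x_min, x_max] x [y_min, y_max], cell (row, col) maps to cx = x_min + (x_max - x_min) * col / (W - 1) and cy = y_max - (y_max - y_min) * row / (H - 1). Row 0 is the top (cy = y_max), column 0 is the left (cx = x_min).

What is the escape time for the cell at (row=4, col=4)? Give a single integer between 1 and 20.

Answer: 20

Derivation:
z_0 = 0 + 0i, c = 0.2143 + -0.0964i
Iter 1: z = 0.2143 + -0.0964i, |z|^2 = 0.0552
Iter 2: z = 0.2509 + -0.1377i, |z|^2 = 0.0819
Iter 3: z = 0.2583 + -0.1654i, |z|^2 = 0.0941
Iter 4: z = 0.2536 + -0.1818i, |z|^2 = 0.0974
Iter 5: z = 0.2456 + -0.1886i, |z|^2 = 0.0959
Iter 6: z = 0.2390 + -0.1890i, |z|^2 = 0.0928
Iter 7: z = 0.2357 + -0.1867i, |z|^2 = 0.0904
Iter 8: z = 0.2350 + -0.1844i, |z|^2 = 0.0892
Iter 9: z = 0.2355 + -0.1830i, |z|^2 = 0.0890
Iter 10: z = 0.2363 + -0.1826i, |z|^2 = 0.0891
Iter 11: z = 0.2368 + -0.1826i, |z|^2 = 0.0894
Iter 12: z = 0.2370 + -0.1828i, |z|^2 = 0.0896
Iter 13: z = 0.2370 + -0.1830i, |z|^2 = 0.0897
Iter 14: z = 0.2370 + -0.1831i, |z|^2 = 0.0897
Iter 15: z = 0.2369 + -0.1832i, |z|^2 = 0.0897
Iter 16: z = 0.2369 + -0.1831i, |z|^2 = 0.0896
Iter 17: z = 0.2368 + -0.1831i, |z|^2 = 0.0896
Iter 18: z = 0.2368 + -0.1831i, |z|^2 = 0.0896
Iter 19: z = 0.2369 + -0.1831i, |z|^2 = 0.0896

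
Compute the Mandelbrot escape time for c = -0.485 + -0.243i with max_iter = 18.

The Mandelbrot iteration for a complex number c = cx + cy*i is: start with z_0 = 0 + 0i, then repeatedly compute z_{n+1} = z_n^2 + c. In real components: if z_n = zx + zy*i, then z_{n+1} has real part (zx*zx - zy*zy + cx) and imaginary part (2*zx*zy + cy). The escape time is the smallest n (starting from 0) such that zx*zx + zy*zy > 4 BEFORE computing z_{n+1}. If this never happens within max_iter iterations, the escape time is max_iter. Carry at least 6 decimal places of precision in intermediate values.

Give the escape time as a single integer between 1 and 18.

z_0 = 0 + 0i, c = -0.4850 + -0.2430i
Iter 1: z = -0.4850 + -0.2430i, |z|^2 = 0.2943
Iter 2: z = -0.3088 + -0.0073i, |z|^2 = 0.0954
Iter 3: z = -0.3897 + -0.2385i, |z|^2 = 0.2087
Iter 4: z = -0.3900 + -0.0571i, |z|^2 = 0.1554
Iter 5: z = -0.3361 + -0.1984i, |z|^2 = 0.1524
Iter 6: z = -0.4114 + -0.1096i, |z|^2 = 0.1813
Iter 7: z = -0.3278 + -0.1528i, |z|^2 = 0.1308
Iter 8: z = -0.4009 + -0.1428i, |z|^2 = 0.1811
Iter 9: z = -0.3447 + -0.1285i, |z|^2 = 0.1353
Iter 10: z = -0.3827 + -0.1544i, |z|^2 = 0.1703
Iter 11: z = -0.3624 + -0.1248i, |z|^2 = 0.1469
Iter 12: z = -0.3693 + -0.1526i, |z|^2 = 0.1596
Iter 13: z = -0.3719 + -0.1303i, |z|^2 = 0.1553
Iter 14: z = -0.3637 + -0.1461i, |z|^2 = 0.1536
Iter 15: z = -0.3741 + -0.1368i, |z|^2 = 0.1586
Iter 16: z = -0.3638 + -0.1407i, |z|^2 = 0.1521
Iter 17: z = -0.3725 + -0.1407i, |z|^2 = 0.1585

Answer: 18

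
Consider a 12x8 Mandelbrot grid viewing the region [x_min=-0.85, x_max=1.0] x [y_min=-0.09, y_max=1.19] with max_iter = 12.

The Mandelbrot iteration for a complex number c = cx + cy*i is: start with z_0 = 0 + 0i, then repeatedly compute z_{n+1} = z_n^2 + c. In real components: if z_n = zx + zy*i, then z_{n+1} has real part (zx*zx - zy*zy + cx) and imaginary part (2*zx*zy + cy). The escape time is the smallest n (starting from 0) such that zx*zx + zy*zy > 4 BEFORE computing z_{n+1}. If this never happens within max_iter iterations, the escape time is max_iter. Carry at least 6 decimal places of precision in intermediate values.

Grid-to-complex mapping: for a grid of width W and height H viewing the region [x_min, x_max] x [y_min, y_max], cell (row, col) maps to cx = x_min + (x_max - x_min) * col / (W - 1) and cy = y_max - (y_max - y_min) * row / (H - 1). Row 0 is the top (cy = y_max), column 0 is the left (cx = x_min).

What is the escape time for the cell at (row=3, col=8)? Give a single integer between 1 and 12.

z_0 = 0 + 0i, c = 0.4955 + 0.6414i
Iter 1: z = 0.4955 + 0.6414i, |z|^2 = 0.6569
Iter 2: z = 0.3295 + 1.2770i, |z|^2 = 1.7394
Iter 3: z = -1.0268 + 1.4830i, |z|^2 = 3.2535
Iter 4: z = -0.6495 + -2.4039i, |z|^2 = 6.2009
Escaped at iteration 4

Answer: 4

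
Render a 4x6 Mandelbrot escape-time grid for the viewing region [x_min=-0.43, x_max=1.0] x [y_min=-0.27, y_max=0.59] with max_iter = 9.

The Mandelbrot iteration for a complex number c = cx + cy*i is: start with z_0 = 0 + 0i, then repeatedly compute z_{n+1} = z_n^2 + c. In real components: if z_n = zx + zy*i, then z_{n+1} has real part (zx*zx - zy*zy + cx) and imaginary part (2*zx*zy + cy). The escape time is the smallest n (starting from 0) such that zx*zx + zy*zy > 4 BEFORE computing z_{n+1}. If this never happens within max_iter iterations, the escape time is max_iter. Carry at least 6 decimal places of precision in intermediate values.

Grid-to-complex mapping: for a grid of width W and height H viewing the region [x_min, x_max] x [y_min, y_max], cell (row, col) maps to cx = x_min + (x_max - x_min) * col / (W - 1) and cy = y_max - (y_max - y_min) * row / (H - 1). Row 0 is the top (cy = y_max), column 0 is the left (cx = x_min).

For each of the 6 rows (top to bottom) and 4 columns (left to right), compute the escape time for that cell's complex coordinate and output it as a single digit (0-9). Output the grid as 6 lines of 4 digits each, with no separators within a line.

Answer: 9942
9952
9952
9952
9952
9952

Derivation:
(row=0, col=0): c = -0.4300 + 0.5900i → escape time 9
(row=0, col=1): c = 0.0467 + 0.5900i → escape time 9
(row=0, col=2): c = 0.5233 + 0.5900i → escape time 4
(row=0, col=3): c = 1.0000 + 0.5900i → escape time 2
(row=1, col=0): c = -0.4300 + 0.4180i → escape time 9
(row=1, col=1): c = 0.0467 + 0.4180i → escape time 9
(row=1, col=2): c = 0.5233 + 0.4180i → escape time 5
(row=1, col=3): c = 1.0000 + 0.4180i → escape time 2
(row=2, col=0): c = -0.4300 + 0.2460i → escape time 9
(row=2, col=1): c = 0.0467 + 0.2460i → escape time 9
(row=2, col=2): c = 0.5233 + 0.2460i → escape time 5
(row=2, col=3): c = 1.0000 + 0.2460i → escape time 2
(row=3, col=0): c = -0.4300 + 0.0740i → escape time 9
(row=3, col=1): c = 0.0467 + 0.0740i → escape time 9
(row=3, col=2): c = 0.5233 + 0.0740i → escape time 5
(row=3, col=3): c = 1.0000 + 0.0740i → escape time 2
(row=4, col=0): c = -0.4300 + -0.0980i → escape time 9
(row=4, col=1): c = 0.0467 + -0.0980i → escape time 9
(row=4, col=2): c = 0.5233 + -0.0980i → escape time 5
(row=4, col=3): c = 1.0000 + -0.0980i → escape time 2
(row=5, col=0): c = -0.4300 + -0.2700i → escape time 9
(row=5, col=1): c = 0.0467 + -0.2700i → escape time 9
(row=5, col=2): c = 0.5233 + -0.2700i → escape time 5
(row=5, col=3): c = 1.0000 + -0.2700i → escape time 2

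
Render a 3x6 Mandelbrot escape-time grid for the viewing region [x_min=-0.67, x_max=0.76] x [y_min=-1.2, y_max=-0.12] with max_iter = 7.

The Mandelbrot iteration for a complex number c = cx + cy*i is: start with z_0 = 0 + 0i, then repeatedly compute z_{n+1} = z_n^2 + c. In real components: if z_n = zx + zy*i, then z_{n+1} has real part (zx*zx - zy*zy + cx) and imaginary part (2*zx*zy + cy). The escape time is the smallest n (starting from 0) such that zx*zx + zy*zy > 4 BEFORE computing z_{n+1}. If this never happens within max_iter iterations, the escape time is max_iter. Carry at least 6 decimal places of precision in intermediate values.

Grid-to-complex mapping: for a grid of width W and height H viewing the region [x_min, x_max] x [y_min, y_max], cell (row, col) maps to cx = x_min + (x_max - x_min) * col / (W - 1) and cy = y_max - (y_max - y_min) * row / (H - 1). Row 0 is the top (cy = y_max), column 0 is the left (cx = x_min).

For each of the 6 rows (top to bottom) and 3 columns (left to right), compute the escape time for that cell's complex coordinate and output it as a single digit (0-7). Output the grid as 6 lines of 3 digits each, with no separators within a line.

(row=0, col=0): c = -0.6700 + -0.1200i → escape time 7
(row=0, col=1): c = 0.0450 + -0.1200i → escape time 7
(row=0, col=2): c = 0.7600 + -0.1200i → escape time 3
(row=1, col=0): c = -0.6700 + -0.3360i → escape time 7
(row=1, col=1): c = 0.0450 + -0.3360i → escape time 7
(row=1, col=2): c = 0.7600 + -0.3360i → escape time 3
(row=2, col=0): c = -0.6700 + -0.5520i → escape time 7
(row=2, col=1): c = 0.0450 + -0.5520i → escape time 7
(row=2, col=2): c = 0.7600 + -0.5520i → escape time 3
(row=3, col=0): c = -0.6700 + -0.7680i → escape time 4
(row=3, col=1): c = 0.0450 + -0.7680i → escape time 7
(row=3, col=2): c = 0.7600 + -0.7680i → escape time 2
(row=4, col=0): c = -0.6700 + -0.9840i → escape time 4
(row=4, col=1): c = 0.0450 + -0.9840i → escape time 5
(row=4, col=2): c = 0.7600 + -0.9840i → escape time 2
(row=5, col=0): c = -0.6700 + -1.2000i → escape time 3
(row=5, col=1): c = 0.0450 + -1.2000i → escape time 3
(row=5, col=2): c = 0.7600 + -1.2000i → escape time 2

Answer: 773
773
773
472
452
332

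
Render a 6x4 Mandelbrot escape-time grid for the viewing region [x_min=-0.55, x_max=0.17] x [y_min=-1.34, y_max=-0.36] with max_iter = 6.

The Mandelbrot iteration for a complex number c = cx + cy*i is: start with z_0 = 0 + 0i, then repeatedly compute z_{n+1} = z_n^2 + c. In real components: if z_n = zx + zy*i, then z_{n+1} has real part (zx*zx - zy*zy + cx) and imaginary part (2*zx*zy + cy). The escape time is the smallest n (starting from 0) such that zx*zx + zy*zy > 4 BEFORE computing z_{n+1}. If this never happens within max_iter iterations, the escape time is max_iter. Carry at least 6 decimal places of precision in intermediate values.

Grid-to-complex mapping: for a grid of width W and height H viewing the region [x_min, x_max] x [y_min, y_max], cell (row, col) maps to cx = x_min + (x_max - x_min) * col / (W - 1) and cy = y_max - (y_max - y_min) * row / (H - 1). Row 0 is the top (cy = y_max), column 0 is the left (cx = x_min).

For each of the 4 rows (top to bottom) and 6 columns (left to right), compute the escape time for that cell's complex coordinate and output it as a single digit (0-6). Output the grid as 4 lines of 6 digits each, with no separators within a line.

(row=0, col=0): c = -0.5500 + -0.3600i → escape time 6
(row=0, col=1): c = -0.4060 + -0.3600i → escape time 6
(row=0, col=2): c = -0.2620 + -0.3600i → escape time 6
(row=0, col=3): c = -0.1180 + -0.3600i → escape time 6
(row=0, col=4): c = 0.0260 + -0.3600i → escape time 6
(row=0, col=5): c = 0.1700 + -0.3600i → escape time 6
(row=1, col=0): c = -0.5500 + -0.6867i → escape time 6
(row=1, col=1): c = -0.4060 + -0.6867i → escape time 6
(row=1, col=2): c = -0.2620 + -0.6867i → escape time 6
(row=1, col=3): c = -0.1180 + -0.6867i → escape time 6
(row=1, col=4): c = 0.0260 + -0.6867i → escape time 6
(row=1, col=5): c = 0.1700 + -0.6867i → escape time 6
(row=2, col=0): c = -0.5500 + -1.0133i → escape time 4
(row=2, col=1): c = -0.4060 + -1.0133i → escape time 4
(row=2, col=2): c = -0.2620 + -1.0133i → escape time 6
(row=2, col=3): c = -0.1180 + -1.0133i → escape time 6
(row=2, col=4): c = 0.0260 + -1.0133i → escape time 5
(row=2, col=5): c = 0.1700 + -1.0133i → escape time 4
(row=3, col=0): c = -0.5500 + -1.3400i → escape time 2
(row=3, col=1): c = -0.4060 + -1.3400i → escape time 2
(row=3, col=2): c = -0.2620 + -1.3400i → escape time 2
(row=3, col=3): c = -0.1180 + -1.3400i → escape time 2
(row=3, col=4): c = 0.0260 + -1.3400i → escape time 2
(row=3, col=5): c = 0.1700 + -1.3400i → escape time 2

Answer: 666666
666666
446654
222222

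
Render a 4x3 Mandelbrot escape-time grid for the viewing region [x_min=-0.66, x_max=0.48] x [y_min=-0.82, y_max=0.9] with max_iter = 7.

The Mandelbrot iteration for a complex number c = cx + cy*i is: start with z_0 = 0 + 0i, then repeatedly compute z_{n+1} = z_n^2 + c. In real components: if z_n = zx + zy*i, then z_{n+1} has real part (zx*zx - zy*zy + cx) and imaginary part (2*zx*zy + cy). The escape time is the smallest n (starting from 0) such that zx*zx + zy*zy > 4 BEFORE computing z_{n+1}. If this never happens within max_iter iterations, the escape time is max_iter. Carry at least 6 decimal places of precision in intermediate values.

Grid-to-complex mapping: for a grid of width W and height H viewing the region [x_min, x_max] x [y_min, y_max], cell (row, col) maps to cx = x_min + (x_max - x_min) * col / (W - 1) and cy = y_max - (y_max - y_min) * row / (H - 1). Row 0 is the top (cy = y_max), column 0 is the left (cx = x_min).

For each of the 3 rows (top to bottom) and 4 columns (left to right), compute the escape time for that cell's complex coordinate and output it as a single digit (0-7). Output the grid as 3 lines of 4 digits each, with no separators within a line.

Answer: 4753
7775
4763

Derivation:
(row=0, col=0): c = -0.6600 + 0.9000i → escape time 4
(row=0, col=1): c = -0.2800 + 0.9000i → escape time 7
(row=0, col=2): c = 0.1000 + 0.9000i → escape time 5
(row=0, col=3): c = 0.4800 + 0.9000i → escape time 3
(row=1, col=0): c = -0.6600 + 0.0400i → escape time 7
(row=1, col=1): c = -0.2800 + 0.0400i → escape time 7
(row=1, col=2): c = 0.1000 + 0.0400i → escape time 7
(row=1, col=3): c = 0.4800 + 0.0400i → escape time 5
(row=2, col=0): c = -0.6600 + -0.8200i → escape time 4
(row=2, col=1): c = -0.2800 + -0.8200i → escape time 7
(row=2, col=2): c = 0.1000 + -0.8200i → escape time 6
(row=2, col=3): c = 0.4800 + -0.8200i → escape time 3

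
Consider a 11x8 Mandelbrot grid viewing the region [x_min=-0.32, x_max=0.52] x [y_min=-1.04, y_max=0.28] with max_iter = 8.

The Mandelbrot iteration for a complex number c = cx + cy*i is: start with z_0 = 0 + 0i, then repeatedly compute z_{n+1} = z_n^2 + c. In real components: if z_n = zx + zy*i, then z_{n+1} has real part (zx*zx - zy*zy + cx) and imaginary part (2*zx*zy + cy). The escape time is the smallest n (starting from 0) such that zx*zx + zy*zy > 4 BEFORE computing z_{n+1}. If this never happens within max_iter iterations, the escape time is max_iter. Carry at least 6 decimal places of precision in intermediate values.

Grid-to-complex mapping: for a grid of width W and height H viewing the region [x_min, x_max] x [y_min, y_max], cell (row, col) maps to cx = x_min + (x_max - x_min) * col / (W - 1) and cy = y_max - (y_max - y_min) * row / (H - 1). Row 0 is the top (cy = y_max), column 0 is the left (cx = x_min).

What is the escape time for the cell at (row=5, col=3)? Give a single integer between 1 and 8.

z_0 = 0 + 0i, c = -0.0680 + -0.6629i
Iter 1: z = -0.0680 + -0.6629i, |z|^2 = 0.4440
Iter 2: z = -0.5028 + -0.5727i, |z|^2 = 0.5808
Iter 3: z = -0.1432 + -0.0870i, |z|^2 = 0.0281
Iter 4: z = -0.0551 + -0.6379i, |z|^2 = 0.4100
Iter 5: z = -0.4719 + -0.5926i, |z|^2 = 0.5739
Iter 6: z = -0.1965 + -0.1035i, |z|^2 = 0.0493
Iter 7: z = -0.0401 + -0.6222i, |z|^2 = 0.3887

Answer: 8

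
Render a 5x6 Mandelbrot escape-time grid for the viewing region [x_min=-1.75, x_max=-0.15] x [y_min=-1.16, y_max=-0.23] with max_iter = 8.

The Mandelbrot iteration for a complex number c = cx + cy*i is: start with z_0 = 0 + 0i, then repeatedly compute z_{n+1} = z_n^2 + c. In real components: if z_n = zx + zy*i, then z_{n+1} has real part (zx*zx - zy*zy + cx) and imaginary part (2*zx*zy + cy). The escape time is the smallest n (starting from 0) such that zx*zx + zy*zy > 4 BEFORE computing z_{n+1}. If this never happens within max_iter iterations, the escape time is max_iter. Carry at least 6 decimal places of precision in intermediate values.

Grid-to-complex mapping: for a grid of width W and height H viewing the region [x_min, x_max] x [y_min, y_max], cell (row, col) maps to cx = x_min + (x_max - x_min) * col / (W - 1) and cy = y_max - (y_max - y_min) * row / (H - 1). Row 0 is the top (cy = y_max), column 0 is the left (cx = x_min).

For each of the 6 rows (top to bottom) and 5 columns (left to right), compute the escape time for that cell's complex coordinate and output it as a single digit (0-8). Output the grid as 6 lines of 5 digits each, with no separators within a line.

(row=0, col=0): c = -1.7500 + -0.2300i → escape time 4
(row=0, col=1): c = -1.3500 + -0.2300i → escape time 7
(row=0, col=2): c = -0.9500 + -0.2300i → escape time 8
(row=0, col=3): c = -0.5500 + -0.2300i → escape time 8
(row=0, col=4): c = -0.1500 + -0.2300i → escape time 8
(row=1, col=0): c = -1.7500 + -0.4160i → escape time 3
(row=1, col=1): c = -1.3500 + -0.4160i → escape time 5
(row=1, col=2): c = -0.9500 + -0.4160i → escape time 6
(row=1, col=3): c = -0.5500 + -0.4160i → escape time 8
(row=1, col=4): c = -0.1500 + -0.4160i → escape time 8
(row=2, col=0): c = -1.7500 + -0.6020i → escape time 3
(row=2, col=1): c = -1.3500 + -0.6020i → escape time 3
(row=2, col=2): c = -0.9500 + -0.6020i → escape time 5
(row=2, col=3): c = -0.5500 + -0.6020i → escape time 8
(row=2, col=4): c = -0.1500 + -0.6020i → escape time 8
(row=3, col=0): c = -1.7500 + -0.7880i → escape time 2
(row=3, col=1): c = -1.3500 + -0.7880i → escape time 3
(row=3, col=2): c = -0.9500 + -0.7880i → escape time 3
(row=3, col=3): c = -0.5500 + -0.7880i → escape time 5
(row=3, col=4): c = -0.1500 + -0.7880i → escape time 8
(row=4, col=0): c = -1.7500 + -0.9740i → escape time 1
(row=4, col=1): c = -1.3500 + -0.9740i → escape time 3
(row=4, col=2): c = -0.9500 + -0.9740i → escape time 3
(row=4, col=3): c = -0.5500 + -0.9740i → escape time 4
(row=4, col=4): c = -0.1500 + -0.9740i → escape time 8
(row=5, col=0): c = -1.7500 + -1.1600i → escape time 1
(row=5, col=1): c = -1.3500 + -1.1600i → escape time 2
(row=5, col=2): c = -0.9500 + -1.1600i → escape time 3
(row=5, col=3): c = -0.5500 + -1.1600i → escape time 3
(row=5, col=4): c = -0.1500 + -1.1600i → escape time 4

Answer: 47888
35688
33588
23358
13348
12334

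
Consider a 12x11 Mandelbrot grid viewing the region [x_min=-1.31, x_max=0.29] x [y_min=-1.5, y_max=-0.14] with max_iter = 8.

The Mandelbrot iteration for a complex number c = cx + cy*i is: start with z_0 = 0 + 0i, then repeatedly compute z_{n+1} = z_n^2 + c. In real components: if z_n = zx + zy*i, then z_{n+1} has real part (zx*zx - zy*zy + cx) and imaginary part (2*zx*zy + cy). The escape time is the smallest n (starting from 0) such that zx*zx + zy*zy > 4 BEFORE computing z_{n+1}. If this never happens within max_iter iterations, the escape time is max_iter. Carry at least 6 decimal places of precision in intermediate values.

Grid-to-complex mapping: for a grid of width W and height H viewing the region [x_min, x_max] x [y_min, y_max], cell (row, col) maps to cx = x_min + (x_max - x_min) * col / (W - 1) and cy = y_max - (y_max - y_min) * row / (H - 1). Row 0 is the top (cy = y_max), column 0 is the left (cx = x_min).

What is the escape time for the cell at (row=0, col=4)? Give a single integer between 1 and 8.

Answer: 8

Derivation:
z_0 = 0 + 0i, c = -0.7282 + -0.1400i
Iter 1: z = -0.7282 + -0.1400i, |z|^2 = 0.5498
Iter 2: z = -0.2175 + 0.0639i, |z|^2 = 0.0514
Iter 3: z = -0.6849 + -0.1678i, |z|^2 = 0.4973
Iter 4: z = -0.2872 + 0.0899i, |z|^2 = 0.0906
Iter 5: z = -0.6538 + -0.1916i, |z|^2 = 0.4641
Iter 6: z = -0.3375 + 0.1105i, |z|^2 = 0.1261
Iter 7: z = -0.6265 + -0.2146i, |z|^2 = 0.4386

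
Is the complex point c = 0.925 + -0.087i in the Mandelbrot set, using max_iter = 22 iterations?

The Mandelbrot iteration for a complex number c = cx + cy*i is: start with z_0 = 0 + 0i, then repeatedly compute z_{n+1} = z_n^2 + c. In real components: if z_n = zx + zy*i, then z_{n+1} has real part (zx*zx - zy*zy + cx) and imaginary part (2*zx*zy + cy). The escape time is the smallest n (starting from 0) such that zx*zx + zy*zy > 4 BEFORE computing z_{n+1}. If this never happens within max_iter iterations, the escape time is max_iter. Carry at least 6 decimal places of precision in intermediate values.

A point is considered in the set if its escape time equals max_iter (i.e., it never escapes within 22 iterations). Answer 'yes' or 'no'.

Answer: no

Derivation:
z_0 = 0 + 0i, c = 0.9250 + -0.0870i
Iter 1: z = 0.9250 + -0.0870i, |z|^2 = 0.8632
Iter 2: z = 1.7731 + -0.2480i, |z|^2 = 3.2052
Iter 3: z = 4.0072 + -0.9663i, |z|^2 = 16.9917
Escaped at iteration 3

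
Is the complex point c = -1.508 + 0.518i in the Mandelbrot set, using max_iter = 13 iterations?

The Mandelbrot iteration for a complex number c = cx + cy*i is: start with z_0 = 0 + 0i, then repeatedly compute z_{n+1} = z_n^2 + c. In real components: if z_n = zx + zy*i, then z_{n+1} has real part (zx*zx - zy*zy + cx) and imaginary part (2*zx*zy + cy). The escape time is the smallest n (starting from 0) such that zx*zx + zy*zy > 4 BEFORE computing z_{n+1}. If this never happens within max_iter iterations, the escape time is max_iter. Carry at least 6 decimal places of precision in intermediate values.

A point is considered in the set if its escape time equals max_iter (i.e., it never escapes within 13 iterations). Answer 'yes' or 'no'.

z_0 = 0 + 0i, c = -1.5080 + 0.5180i
Iter 1: z = -1.5080 + 0.5180i, |z|^2 = 2.5424
Iter 2: z = 0.4977 + -1.0443i, |z|^2 = 1.3383
Iter 3: z = -2.3508 + -0.5216i, |z|^2 = 5.7983
Escaped at iteration 3

Answer: no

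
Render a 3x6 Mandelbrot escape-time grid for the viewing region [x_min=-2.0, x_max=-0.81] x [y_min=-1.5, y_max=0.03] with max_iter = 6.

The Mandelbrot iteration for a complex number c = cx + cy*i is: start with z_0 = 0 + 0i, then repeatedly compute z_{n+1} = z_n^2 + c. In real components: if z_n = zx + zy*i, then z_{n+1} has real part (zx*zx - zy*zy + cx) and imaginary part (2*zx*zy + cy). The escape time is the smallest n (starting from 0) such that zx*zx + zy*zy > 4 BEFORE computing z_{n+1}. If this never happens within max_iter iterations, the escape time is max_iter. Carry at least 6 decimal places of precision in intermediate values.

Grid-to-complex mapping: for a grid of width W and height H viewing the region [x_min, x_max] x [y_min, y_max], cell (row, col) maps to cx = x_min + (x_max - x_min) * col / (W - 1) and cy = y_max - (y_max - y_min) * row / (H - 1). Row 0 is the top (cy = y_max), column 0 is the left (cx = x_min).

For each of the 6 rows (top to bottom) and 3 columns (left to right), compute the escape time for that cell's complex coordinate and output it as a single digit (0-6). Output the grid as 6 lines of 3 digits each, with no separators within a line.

(row=0, col=0): c = -2.0000 + 0.0300i → escape time 1
(row=0, col=1): c = -1.4050 + 0.0300i → escape time 6
(row=0, col=2): c = -0.8100 + 0.0300i → escape time 6
(row=1, col=0): c = -2.0000 + -0.2760i → escape time 1
(row=1, col=1): c = -1.4050 + -0.2760i → escape time 5
(row=1, col=2): c = -0.8100 + -0.2760i → escape time 6
(row=2, col=0): c = -2.0000 + -0.5820i → escape time 1
(row=2, col=1): c = -1.4050 + -0.5820i → escape time 3
(row=2, col=2): c = -0.8100 + -0.5820i → escape time 5
(row=3, col=0): c = -2.0000 + -0.8880i → escape time 1
(row=3, col=1): c = -1.4050 + -0.8880i → escape time 3
(row=3, col=2): c = -0.8100 + -0.8880i → escape time 4
(row=4, col=0): c = -2.0000 + -1.1940i → escape time 1
(row=4, col=1): c = -1.4050 + -1.1940i → escape time 2
(row=4, col=2): c = -0.8100 + -1.1940i → escape time 3
(row=5, col=0): c = -2.0000 + -1.5000i → escape time 1
(row=5, col=1): c = -1.4050 + -1.5000i → escape time 1
(row=5, col=2): c = -0.8100 + -1.5000i → escape time 2

Answer: 166
156
135
134
123
112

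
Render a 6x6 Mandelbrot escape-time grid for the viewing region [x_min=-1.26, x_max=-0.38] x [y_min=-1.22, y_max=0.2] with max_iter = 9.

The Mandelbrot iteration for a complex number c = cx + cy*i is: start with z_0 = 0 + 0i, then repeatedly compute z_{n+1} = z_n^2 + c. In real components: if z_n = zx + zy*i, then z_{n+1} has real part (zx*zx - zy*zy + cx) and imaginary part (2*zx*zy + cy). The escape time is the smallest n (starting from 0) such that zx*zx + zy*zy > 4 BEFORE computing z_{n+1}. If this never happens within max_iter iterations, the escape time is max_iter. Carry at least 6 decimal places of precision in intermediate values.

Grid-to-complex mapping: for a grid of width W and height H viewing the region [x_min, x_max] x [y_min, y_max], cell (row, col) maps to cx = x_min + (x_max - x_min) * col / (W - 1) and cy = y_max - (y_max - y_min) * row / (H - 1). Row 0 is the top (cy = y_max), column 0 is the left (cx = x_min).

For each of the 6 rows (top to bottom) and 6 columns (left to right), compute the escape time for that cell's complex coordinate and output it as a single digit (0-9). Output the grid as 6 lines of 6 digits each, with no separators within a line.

(row=0, col=0): c = -1.2600 + 0.2000i → escape time 9
(row=0, col=1): c = -1.0840 + 0.2000i → escape time 9
(row=0, col=2): c = -0.9080 + 0.2000i → escape time 9
(row=0, col=3): c = -0.7320 + 0.2000i → escape time 9
(row=0, col=4): c = -0.5560 + 0.2000i → escape time 9
(row=0, col=5): c = -0.3800 + 0.2000i → escape time 9
(row=1, col=0): c = -1.2600 + -0.0840i → escape time 9
(row=1, col=1): c = -1.0840 + -0.0840i → escape time 9
(row=1, col=2): c = -0.9080 + -0.0840i → escape time 9
(row=1, col=3): c = -0.7320 + -0.0840i → escape time 9
(row=1, col=4): c = -0.5560 + -0.0840i → escape time 9
(row=1, col=5): c = -0.3800 + -0.0840i → escape time 9
(row=2, col=0): c = -1.2600 + -0.3680i → escape time 9
(row=2, col=1): c = -1.0840 + -0.3680i → escape time 8
(row=2, col=2): c = -0.9080 + -0.3680i → escape time 7
(row=2, col=3): c = -0.7320 + -0.3680i → escape time 9
(row=2, col=4): c = -0.5560 + -0.3680i → escape time 9
(row=2, col=5): c = -0.3800 + -0.3680i → escape time 9
(row=3, col=0): c = -1.2600 + -0.6520i → escape time 3
(row=3, col=1): c = -1.0840 + -0.6520i → escape time 4
(row=3, col=2): c = -0.9080 + -0.6520i → escape time 4
(row=3, col=3): c = -0.7320 + -0.6520i → escape time 5
(row=3, col=4): c = -0.5560 + -0.6520i → escape time 9
(row=3, col=5): c = -0.3800 + -0.6520i → escape time 9
(row=4, col=0): c = -1.2600 + -0.9360i → escape time 3
(row=4, col=1): c = -1.0840 + -0.9360i → escape time 3
(row=4, col=2): c = -0.9080 + -0.9360i → escape time 3
(row=4, col=3): c = -0.7320 + -0.9360i → escape time 4
(row=4, col=4): c = -0.5560 + -0.9360i → escape time 4
(row=4, col=5): c = -0.3800 + -0.9360i → escape time 5
(row=5, col=0): c = -1.2600 + -1.2200i → escape time 2
(row=5, col=1): c = -1.0840 + -1.2200i → escape time 3
(row=5, col=2): c = -0.9080 + -1.2200i → escape time 3
(row=5, col=3): c = -0.7320 + -1.2200i → escape time 3
(row=5, col=4): c = -0.5560 + -1.2200i → escape time 3
(row=5, col=5): c = -0.3800 + -1.2200i → escape time 3

Answer: 999999
999999
987999
344599
333445
233333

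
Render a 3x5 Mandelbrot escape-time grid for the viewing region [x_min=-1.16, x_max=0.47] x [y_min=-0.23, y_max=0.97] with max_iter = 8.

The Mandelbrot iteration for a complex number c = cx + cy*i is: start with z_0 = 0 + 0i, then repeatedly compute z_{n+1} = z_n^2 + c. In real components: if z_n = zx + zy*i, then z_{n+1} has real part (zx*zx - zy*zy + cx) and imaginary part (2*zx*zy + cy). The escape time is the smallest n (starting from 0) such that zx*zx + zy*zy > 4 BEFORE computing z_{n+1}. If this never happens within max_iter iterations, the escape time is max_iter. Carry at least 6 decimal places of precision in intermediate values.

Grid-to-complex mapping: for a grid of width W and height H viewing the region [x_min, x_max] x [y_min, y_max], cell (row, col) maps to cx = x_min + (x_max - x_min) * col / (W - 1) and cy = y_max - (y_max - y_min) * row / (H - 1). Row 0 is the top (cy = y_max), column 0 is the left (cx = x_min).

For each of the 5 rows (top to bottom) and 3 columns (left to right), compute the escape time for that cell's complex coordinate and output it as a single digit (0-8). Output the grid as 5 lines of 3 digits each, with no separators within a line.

(row=0, col=0): c = -1.1600 + 0.9700i → escape time 3
(row=0, col=1): c = -0.3450 + 0.9700i → escape time 5
(row=0, col=2): c = 0.4700 + 0.9700i → escape time 3
(row=1, col=0): c = -1.1600 + 0.6700i → escape time 3
(row=1, col=1): c = -0.3450 + 0.6700i → escape time 8
(row=1, col=2): c = 0.4700 + 0.6700i → escape time 4
(row=2, col=0): c = -1.1600 + 0.3700i → escape time 7
(row=2, col=1): c = -0.3450 + 0.3700i → escape time 8
(row=2, col=2): c = 0.4700 + 0.3700i → escape time 8
(row=3, col=0): c = -1.1600 + 0.0700i → escape time 8
(row=3, col=1): c = -0.3450 + 0.0700i → escape time 8
(row=3, col=2): c = 0.4700 + 0.0700i → escape time 5
(row=4, col=0): c = -1.1600 + -0.2300i → escape time 8
(row=4, col=1): c = -0.3450 + -0.2300i → escape time 8
(row=4, col=2): c = 0.4700 + -0.2300i → escape time 6

Answer: 353
384
788
885
886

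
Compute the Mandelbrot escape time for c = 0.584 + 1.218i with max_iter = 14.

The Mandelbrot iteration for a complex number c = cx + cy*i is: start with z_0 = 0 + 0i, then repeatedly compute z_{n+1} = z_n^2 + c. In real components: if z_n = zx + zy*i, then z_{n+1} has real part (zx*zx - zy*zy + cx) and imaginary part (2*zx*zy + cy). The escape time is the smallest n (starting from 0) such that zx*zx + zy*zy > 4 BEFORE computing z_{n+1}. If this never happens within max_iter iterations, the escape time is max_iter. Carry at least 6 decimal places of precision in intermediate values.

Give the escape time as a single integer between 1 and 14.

z_0 = 0 + 0i, c = 0.5840 + 1.2180i
Iter 1: z = 0.5840 + 1.2180i, |z|^2 = 1.8246
Iter 2: z = -0.5585 + 2.6406i, |z|^2 = 7.2848
Escaped at iteration 2

Answer: 2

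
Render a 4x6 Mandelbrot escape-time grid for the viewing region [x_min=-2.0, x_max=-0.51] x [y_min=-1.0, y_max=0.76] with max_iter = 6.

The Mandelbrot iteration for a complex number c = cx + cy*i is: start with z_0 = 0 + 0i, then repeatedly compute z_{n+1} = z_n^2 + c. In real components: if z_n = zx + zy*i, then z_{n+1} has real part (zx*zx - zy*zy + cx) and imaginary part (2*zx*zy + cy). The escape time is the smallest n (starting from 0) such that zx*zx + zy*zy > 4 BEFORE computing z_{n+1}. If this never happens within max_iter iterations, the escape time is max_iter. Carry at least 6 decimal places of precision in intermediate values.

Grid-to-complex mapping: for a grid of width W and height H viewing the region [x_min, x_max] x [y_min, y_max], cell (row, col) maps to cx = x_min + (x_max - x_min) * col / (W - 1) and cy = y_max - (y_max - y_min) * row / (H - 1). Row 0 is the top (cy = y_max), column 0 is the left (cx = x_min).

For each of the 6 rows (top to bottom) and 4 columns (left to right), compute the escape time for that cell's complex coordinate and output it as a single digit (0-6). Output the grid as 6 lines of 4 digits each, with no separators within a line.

(row=0, col=0): c = -2.0000 + 0.7600i → escape time 1
(row=0, col=1): c = -1.5033 + 0.7600i → escape time 3
(row=0, col=2): c = -1.0067 + 0.7600i → escape time 3
(row=0, col=3): c = -0.5100 + 0.7600i → escape time 6
(row=1, col=0): c = -2.0000 + 0.4080i → escape time 1
(row=1, col=1): c = -1.5033 + 0.4080i → escape time 4
(row=1, col=2): c = -1.0067 + 0.4080i → escape time 6
(row=1, col=3): c = -0.5100 + 0.4080i → escape time 6
(row=2, col=0): c = -2.0000 + 0.0560i → escape time 1
(row=2, col=1): c = -1.5033 + 0.0560i → escape time 6
(row=2, col=2): c = -1.0067 + 0.0560i → escape time 6
(row=2, col=3): c = -0.5100 + 0.0560i → escape time 6
(row=3, col=0): c = -2.0000 + -0.2960i → escape time 1
(row=3, col=1): c = -1.5033 + -0.2960i → escape time 5
(row=3, col=2): c = -1.0067 + -0.2960i → escape time 6
(row=3, col=3): c = -0.5100 + -0.2960i → escape time 6
(row=4, col=0): c = -2.0000 + -0.6480i → escape time 1
(row=4, col=1): c = -1.5033 + -0.6480i → escape time 3
(row=4, col=2): c = -1.0067 + -0.6480i → escape time 4
(row=4, col=3): c = -0.5100 + -0.6480i → escape time 6
(row=5, col=0): c = -2.0000 + -1.0000i → escape time 1
(row=5, col=1): c = -1.5033 + -1.0000i → escape time 2
(row=5, col=2): c = -1.0067 + -1.0000i → escape time 3
(row=5, col=3): c = -0.5100 + -1.0000i → escape time 4

Answer: 1336
1466
1666
1566
1346
1234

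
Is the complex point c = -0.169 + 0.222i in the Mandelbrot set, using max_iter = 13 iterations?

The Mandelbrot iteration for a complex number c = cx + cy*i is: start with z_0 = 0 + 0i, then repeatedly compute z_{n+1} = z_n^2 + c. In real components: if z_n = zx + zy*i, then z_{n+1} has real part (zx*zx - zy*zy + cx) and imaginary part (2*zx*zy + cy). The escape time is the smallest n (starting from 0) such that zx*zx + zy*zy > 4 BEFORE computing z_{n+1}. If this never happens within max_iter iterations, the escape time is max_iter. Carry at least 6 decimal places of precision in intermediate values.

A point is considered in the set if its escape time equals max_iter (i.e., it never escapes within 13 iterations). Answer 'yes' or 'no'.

z_0 = 0 + 0i, c = -0.1690 + 0.2220i
Iter 1: z = -0.1690 + 0.2220i, |z|^2 = 0.0778
Iter 2: z = -0.1897 + 0.1470i, |z|^2 = 0.0576
Iter 3: z = -0.1546 + 0.1662i, |z|^2 = 0.0515
Iter 4: z = -0.1727 + 0.1706i, |z|^2 = 0.0589
Iter 5: z = -0.1683 + 0.1631i, |z|^2 = 0.0549
Iter 6: z = -0.1673 + 0.1671i, |z|^2 = 0.0559
Iter 7: z = -0.1689 + 0.1661i, |z|^2 = 0.0561
Iter 8: z = -0.1680 + 0.1659i, |z|^2 = 0.0558
Iter 9: z = -0.1683 + 0.1663i, |z|^2 = 0.0560
Iter 10: z = -0.1683 + 0.1660i, |z|^2 = 0.0559
Iter 11: z = -0.1682 + 0.1661i, |z|^2 = 0.0559
Iter 12: z = -0.1683 + 0.1661i, |z|^2 = 0.0559
Did not escape in 13 iterations → in set

Answer: yes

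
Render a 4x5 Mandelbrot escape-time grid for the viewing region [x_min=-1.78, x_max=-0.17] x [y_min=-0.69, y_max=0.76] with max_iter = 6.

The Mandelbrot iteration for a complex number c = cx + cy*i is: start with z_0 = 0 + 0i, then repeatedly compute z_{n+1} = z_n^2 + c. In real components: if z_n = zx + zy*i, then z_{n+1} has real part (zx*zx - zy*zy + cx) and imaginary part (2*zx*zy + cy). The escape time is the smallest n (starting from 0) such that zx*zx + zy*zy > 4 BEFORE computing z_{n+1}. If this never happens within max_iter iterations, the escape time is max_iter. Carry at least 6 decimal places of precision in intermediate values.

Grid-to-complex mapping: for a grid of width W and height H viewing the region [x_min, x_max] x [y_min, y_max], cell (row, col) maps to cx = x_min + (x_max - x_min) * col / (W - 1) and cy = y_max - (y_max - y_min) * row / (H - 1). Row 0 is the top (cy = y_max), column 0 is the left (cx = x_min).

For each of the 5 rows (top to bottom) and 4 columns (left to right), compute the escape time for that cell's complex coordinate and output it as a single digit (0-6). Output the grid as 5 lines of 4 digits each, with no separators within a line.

(row=0, col=0): c = -1.7800 + 0.7600i → escape time 2
(row=0, col=1): c = -1.2433 + 0.7600i → escape time 3
(row=0, col=2): c = -0.7067 + 0.7600i → escape time 4
(row=0, col=3): c = -0.1700 + 0.7600i → escape time 6
(row=1, col=0): c = -1.7800 + 0.3975i → escape time 3
(row=1, col=1): c = -1.2433 + 0.3975i → escape time 6
(row=1, col=2): c = -0.7067 + 0.3975i → escape time 6
(row=1, col=3): c = -0.1700 + 0.3975i → escape time 6
(row=2, col=0): c = -1.7800 + 0.0350i → escape time 6
(row=2, col=1): c = -1.2433 + 0.0350i → escape time 6
(row=2, col=2): c = -0.7067 + 0.0350i → escape time 6
(row=2, col=3): c = -0.1700 + 0.0350i → escape time 6
(row=3, col=0): c = -1.7800 + -0.3275i → escape time 3
(row=3, col=1): c = -1.2433 + -0.3275i → escape time 6
(row=3, col=2): c = -0.7067 + -0.3275i → escape time 6
(row=3, col=3): c = -0.1700 + -0.3275i → escape time 6
(row=4, col=0): c = -1.7800 + -0.6900i → escape time 3
(row=4, col=1): c = -1.2433 + -0.6900i → escape time 3
(row=4, col=2): c = -0.7067 + -0.6900i → escape time 5
(row=4, col=3): c = -0.1700 + -0.6900i → escape time 6

Answer: 2346
3666
6666
3666
3356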